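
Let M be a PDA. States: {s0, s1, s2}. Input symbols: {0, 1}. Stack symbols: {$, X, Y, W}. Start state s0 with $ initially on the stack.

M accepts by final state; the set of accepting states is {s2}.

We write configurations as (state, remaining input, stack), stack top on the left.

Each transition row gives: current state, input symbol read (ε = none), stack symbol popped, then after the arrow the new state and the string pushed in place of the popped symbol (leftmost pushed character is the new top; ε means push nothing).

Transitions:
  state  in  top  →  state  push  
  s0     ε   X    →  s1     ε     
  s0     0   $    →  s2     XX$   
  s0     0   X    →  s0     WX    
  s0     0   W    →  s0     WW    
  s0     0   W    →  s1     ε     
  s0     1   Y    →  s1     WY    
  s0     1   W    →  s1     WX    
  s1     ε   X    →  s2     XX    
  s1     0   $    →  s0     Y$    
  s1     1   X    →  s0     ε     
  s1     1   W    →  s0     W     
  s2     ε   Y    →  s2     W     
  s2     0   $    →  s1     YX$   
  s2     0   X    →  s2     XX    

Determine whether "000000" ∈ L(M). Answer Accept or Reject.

Accept

One accepting computation: (s0, 000000, $) ⊢ (s2, 00000, XX$) ⊢ (s2, 0000, XXX$) ⊢ (s2, 000, XXXX$) ⊢ (s2, 00, XXXXX$) ⊢ (s2, 0, XXXXXX$) ⊢ (s2, ε, XXXXXXX$)
All input consumed and state s2 ∈ F.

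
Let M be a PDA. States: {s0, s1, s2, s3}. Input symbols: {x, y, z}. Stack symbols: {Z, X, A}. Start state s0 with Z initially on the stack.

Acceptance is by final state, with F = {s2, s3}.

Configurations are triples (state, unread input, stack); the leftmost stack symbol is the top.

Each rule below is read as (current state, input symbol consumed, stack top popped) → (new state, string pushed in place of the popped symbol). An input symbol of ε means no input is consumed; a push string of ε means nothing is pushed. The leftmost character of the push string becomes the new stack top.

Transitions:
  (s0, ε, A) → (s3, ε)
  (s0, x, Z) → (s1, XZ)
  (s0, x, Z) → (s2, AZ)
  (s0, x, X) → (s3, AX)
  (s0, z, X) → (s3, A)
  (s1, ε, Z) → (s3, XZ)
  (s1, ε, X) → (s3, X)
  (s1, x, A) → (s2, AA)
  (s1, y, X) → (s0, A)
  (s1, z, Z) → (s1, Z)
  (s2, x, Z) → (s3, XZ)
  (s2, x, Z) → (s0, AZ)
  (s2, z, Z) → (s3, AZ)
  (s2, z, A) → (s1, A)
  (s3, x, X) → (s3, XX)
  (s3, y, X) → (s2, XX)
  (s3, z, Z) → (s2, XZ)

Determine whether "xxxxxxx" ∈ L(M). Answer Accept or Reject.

Accept

One accepting computation: (s0, xxxxxxx, Z) ⊢ (s1, xxxxxx, XZ) ⊢ (s3, xxxxxx, XZ) ⊢ (s3, xxxxx, XXZ) ⊢ (s3, xxxx, XXXZ) ⊢ (s3, xxx, XXXXZ) ⊢ (s3, xx, XXXXXZ) ⊢ (s3, x, XXXXXXZ) ⊢ (s3, ε, XXXXXXXZ)
All input consumed and state s3 ∈ F.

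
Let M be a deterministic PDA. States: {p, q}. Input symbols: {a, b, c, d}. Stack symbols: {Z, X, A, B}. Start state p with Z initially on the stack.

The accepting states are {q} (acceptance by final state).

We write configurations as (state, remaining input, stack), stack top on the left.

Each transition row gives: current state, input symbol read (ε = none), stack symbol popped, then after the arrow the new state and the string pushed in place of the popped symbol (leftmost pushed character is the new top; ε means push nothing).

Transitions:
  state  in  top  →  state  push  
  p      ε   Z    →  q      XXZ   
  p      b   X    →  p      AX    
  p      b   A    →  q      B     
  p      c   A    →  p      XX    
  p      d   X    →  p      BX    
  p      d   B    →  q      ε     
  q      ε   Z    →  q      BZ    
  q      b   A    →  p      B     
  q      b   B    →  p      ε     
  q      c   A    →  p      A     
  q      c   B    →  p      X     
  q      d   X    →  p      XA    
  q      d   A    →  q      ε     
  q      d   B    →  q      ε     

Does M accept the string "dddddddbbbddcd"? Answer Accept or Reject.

Reject

(p, dddddddbbbddcd, Z)
  ε-move, top Z: go to q, push XXZ → (q, dddddddbbbddcd, XXZ)
  read d, top X: go to p, push XA → (p, ddddddbbbddcd, XAXZ)
  read d, top X: go to p, push BX → (p, dddddbbbddcd, BXAXZ)
  read d, top B: go to q, push ε → (q, ddddbbbddcd, XAXZ)
  read d, top X: go to p, push XA → (p, dddbbbddcd, XAAXZ)
  read d, top X: go to p, push BX → (p, ddbbbddcd, BXAAXZ)
  read d, top B: go to q, push ε → (q, dbbbddcd, XAAXZ)
  read d, top X: go to p, push XA → (p, bbbddcd, XAAAXZ)
  read b, top X: go to p, push AX → (p, bbddcd, AXAAAXZ)
  read b, top A: go to q, push B → (q, bddcd, BXAAAXZ)
  read b, top B: go to p, push ε → (p, ddcd, XAAAXZ)
  read d, top X: go to p, push BX → (p, dcd, BXAAAXZ)
  read d, top B: go to q, push ε → (q, cd, XAAAXZ)
No transition applies at (q, cd, XAAAXZ); input not fully consumed.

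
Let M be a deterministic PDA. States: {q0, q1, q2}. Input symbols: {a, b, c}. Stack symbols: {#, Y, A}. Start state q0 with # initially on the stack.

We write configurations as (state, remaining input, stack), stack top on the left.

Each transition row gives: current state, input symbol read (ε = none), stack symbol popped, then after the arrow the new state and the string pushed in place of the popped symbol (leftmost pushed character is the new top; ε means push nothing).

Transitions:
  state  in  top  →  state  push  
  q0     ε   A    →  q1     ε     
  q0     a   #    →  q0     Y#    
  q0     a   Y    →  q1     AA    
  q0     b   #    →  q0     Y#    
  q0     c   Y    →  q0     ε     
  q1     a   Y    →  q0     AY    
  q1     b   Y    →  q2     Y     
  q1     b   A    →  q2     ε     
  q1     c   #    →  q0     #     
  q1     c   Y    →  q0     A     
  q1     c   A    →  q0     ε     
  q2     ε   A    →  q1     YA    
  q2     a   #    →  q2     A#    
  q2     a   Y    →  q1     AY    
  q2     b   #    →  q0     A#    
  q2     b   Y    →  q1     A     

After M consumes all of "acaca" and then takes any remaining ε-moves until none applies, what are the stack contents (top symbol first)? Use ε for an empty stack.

(q0, acaca, #)
  read a, top #: go to q0, push Y# → (q0, caca, Y#)
  read c, top Y: go to q0, push ε → (q0, aca, #)
  read a, top #: go to q0, push Y# → (q0, ca, Y#)
  read c, top Y: go to q0, push ε → (q0, a, #)
  read a, top #: go to q0, push Y# → (q0, ε, Y#)
All input consumed in state q0 with stack Y#.

Y#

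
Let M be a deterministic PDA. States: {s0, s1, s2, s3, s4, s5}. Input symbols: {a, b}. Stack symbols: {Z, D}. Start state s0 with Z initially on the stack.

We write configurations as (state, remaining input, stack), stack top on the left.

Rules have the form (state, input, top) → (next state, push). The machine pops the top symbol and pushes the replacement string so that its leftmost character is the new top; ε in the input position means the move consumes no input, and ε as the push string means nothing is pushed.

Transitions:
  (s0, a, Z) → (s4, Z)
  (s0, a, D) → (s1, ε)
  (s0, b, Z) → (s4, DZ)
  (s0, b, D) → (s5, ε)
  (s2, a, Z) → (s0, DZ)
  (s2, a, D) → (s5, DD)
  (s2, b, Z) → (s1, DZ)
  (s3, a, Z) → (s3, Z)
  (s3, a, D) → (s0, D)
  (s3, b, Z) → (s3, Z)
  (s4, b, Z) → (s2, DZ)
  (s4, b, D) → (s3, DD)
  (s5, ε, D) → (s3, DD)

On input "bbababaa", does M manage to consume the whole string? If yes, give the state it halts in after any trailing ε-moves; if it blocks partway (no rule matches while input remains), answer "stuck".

(s0, bbababaa, Z)
  read b, top Z: go to s4, push DZ → (s4, bababaa, DZ)
  read b, top D: go to s3, push DD → (s3, ababaa, DDZ)
  read a, top D: go to s0, push D → (s0, babaa, DDZ)
  read b, top D: go to s5, push ε → (s5, abaa, DZ)
  ε-move, top D: go to s3, push DD → (s3, abaa, DDZ)
  read a, top D: go to s0, push D → (s0, baa, DDZ)
  read b, top D: go to s5, push ε → (s5, aa, DZ)
  ε-move, top D: go to s3, push DD → (s3, aa, DDZ)
  read a, top D: go to s0, push D → (s0, a, DDZ)
  read a, top D: go to s1, push ε → (s1, ε, DZ)
All input consumed; M is in state s1.

s1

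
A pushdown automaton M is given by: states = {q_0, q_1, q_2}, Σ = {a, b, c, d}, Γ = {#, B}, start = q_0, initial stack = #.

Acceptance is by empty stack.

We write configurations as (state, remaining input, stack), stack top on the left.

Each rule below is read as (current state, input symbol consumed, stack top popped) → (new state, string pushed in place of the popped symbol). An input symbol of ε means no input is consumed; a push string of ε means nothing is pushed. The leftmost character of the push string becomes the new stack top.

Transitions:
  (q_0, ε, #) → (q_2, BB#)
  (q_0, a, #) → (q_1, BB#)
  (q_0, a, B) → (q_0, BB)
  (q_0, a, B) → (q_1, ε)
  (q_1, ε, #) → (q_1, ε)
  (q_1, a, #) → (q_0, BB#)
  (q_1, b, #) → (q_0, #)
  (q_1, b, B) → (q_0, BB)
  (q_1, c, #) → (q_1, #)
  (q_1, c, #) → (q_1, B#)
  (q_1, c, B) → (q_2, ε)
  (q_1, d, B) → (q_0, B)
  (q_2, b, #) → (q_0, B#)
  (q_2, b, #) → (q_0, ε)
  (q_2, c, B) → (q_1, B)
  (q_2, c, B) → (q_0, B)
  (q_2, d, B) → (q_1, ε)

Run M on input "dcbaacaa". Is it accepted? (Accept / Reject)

Reject

No computation consumes all input and empties the stack.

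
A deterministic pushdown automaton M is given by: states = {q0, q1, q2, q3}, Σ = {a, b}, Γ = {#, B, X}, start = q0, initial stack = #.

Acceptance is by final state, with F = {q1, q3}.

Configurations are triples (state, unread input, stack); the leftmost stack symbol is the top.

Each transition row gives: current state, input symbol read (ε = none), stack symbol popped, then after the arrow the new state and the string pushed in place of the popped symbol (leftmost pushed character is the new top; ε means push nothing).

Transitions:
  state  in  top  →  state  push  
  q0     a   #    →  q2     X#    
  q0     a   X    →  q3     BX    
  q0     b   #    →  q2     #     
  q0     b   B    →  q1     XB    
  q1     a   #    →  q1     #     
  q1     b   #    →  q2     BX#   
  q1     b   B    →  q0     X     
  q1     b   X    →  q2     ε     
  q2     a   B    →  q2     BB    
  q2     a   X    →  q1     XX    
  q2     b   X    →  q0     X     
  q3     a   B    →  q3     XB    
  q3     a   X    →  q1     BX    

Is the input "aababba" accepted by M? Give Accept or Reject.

Accept

(q0, aababba, #) ⊢ (q2, ababba, X#) ⊢ (q1, babba, XX#) ⊢ (q2, abba, X#) ⊢ (q1, bba, XX#) ⊢ (q2, ba, X#) ⊢ (q0, a, X#) ⊢ (q3, ε, BX#)
All input consumed; state q3 ∈ F.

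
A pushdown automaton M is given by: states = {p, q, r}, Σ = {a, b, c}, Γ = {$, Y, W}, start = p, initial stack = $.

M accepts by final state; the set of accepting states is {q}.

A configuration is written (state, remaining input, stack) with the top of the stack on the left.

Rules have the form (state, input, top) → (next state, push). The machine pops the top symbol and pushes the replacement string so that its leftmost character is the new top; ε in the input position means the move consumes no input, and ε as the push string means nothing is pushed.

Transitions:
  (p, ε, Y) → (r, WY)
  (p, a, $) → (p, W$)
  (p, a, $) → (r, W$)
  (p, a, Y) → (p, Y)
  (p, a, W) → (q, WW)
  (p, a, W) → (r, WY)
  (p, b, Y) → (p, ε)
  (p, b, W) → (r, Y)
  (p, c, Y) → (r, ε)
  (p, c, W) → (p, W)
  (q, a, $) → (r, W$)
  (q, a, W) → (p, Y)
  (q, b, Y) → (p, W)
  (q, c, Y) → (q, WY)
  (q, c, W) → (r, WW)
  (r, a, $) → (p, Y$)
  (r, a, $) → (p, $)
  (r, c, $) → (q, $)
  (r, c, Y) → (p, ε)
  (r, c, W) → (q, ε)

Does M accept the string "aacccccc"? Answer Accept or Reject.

Accept

One accepting computation: (p, aacccccc, $) ⊢ (p, acccccc, W$) ⊢ (q, cccccc, WW$) ⊢ (r, ccccc, WWW$) ⊢ (q, cccc, WW$) ⊢ (r, ccc, WWW$) ⊢ (q, cc, WW$) ⊢ (r, c, WWW$) ⊢ (q, ε, WW$)
All input consumed and state q ∈ F.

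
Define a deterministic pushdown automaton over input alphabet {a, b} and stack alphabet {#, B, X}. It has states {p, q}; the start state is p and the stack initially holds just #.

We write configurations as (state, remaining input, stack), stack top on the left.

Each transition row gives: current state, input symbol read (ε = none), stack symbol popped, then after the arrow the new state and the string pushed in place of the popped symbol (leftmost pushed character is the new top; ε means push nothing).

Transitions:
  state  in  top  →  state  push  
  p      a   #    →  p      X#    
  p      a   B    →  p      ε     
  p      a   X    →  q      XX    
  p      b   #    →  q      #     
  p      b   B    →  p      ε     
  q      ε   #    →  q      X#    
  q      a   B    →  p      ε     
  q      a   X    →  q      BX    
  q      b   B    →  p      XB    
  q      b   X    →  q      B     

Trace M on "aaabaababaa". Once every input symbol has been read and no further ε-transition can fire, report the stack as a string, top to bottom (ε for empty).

XXBXXBXX#

(p, aaabaababaa, #)
  read a, top #: go to p, push X# → (p, aabaababaa, X#)
  read a, top X: go to q, push XX → (q, abaababaa, XX#)
  read a, top X: go to q, push BX → (q, baababaa, BXX#)
  read b, top B: go to p, push XB → (p, aababaa, XBXX#)
  read a, top X: go to q, push XX → (q, ababaa, XXBXX#)
  read a, top X: go to q, push BX → (q, babaa, BXXBXX#)
  read b, top B: go to p, push XB → (p, abaa, XBXXBXX#)
  read a, top X: go to q, push XX → (q, baa, XXBXXBXX#)
  read b, top X: go to q, push B → (q, aa, BXBXXBXX#)
  read a, top B: go to p, push ε → (p, a, XBXXBXX#)
  read a, top X: go to q, push XX → (q, ε, XXBXXBXX#)
All input consumed in state q with stack XXBXXBXX#.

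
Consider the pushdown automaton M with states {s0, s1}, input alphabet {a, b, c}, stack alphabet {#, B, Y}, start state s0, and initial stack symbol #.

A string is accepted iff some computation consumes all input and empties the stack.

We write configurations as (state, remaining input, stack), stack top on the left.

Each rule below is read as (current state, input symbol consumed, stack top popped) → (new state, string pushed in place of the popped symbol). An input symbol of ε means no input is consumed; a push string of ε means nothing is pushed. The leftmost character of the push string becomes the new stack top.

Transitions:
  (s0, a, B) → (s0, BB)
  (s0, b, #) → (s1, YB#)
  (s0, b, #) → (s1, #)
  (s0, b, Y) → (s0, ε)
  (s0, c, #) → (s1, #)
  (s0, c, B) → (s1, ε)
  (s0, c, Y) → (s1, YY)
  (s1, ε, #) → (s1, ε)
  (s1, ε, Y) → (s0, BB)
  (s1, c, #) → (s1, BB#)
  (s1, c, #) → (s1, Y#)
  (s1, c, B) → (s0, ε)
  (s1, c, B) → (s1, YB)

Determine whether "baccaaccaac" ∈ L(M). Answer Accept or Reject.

No computation consumes all input and empties the stack.

Reject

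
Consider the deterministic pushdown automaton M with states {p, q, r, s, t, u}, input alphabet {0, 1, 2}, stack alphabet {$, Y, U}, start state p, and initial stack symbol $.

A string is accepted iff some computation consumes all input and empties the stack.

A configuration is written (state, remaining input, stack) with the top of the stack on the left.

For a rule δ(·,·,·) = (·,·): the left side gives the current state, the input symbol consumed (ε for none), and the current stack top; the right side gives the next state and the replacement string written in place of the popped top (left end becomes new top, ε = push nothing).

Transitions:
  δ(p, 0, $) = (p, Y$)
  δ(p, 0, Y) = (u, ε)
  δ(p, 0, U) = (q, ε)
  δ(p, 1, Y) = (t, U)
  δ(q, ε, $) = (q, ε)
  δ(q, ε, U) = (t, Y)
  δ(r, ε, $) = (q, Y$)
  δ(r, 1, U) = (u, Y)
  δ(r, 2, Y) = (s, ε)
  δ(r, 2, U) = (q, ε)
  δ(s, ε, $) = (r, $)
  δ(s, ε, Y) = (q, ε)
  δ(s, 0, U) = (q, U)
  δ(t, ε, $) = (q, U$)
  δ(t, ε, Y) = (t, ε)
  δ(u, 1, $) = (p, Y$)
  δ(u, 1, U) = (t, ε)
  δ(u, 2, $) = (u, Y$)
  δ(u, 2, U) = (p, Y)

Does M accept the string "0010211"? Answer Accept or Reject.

(p, 0010211, $)
  read 0, top $: go to p, push Y$ → (p, 010211, Y$)
  read 0, top Y: go to u, push ε → (u, 10211, $)
  read 1, top $: go to p, push Y$ → (p, 0211, Y$)
  read 0, top Y: go to u, push ε → (u, 211, $)
  read 2, top $: go to u, push Y$ → (u, 11, Y$)
No transition applies at (u, 11, Y$); input not fully consumed.

Reject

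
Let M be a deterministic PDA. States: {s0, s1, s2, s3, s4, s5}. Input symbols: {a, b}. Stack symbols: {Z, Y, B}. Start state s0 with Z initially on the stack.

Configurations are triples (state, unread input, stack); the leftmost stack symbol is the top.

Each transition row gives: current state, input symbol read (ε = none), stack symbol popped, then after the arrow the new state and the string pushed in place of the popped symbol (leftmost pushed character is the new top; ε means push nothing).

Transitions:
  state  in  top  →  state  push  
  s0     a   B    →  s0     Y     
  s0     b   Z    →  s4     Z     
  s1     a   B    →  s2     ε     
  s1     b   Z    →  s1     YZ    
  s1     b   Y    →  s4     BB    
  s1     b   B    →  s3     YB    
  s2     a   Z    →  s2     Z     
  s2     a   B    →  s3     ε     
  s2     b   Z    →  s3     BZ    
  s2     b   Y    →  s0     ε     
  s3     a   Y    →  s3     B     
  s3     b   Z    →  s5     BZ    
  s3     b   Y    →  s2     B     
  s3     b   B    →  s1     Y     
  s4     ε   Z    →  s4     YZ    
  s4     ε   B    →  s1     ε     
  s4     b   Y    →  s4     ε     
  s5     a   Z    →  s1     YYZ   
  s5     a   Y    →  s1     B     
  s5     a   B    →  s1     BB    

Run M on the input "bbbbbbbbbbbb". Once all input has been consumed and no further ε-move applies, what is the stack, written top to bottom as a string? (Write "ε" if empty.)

(s0, bbbbbbbbbbbb, Z)
  read b, top Z: go to s4, push Z → (s4, bbbbbbbbbbb, Z)
  ε-move, top Z: go to s4, push YZ → (s4, bbbbbbbbbbb, YZ)
  read b, top Y: go to s4, push ε → (s4, bbbbbbbbbb, Z)
  ε-move, top Z: go to s4, push YZ → (s4, bbbbbbbbbb, YZ)
  read b, top Y: go to s4, push ε → (s4, bbbbbbbbb, Z)
  ε-move, top Z: go to s4, push YZ → (s4, bbbbbbbbb, YZ)
  read b, top Y: go to s4, push ε → (s4, bbbbbbbb, Z)
  ε-move, top Z: go to s4, push YZ → (s4, bbbbbbbb, YZ)
  read b, top Y: go to s4, push ε → (s4, bbbbbbb, Z)
  ε-move, top Z: go to s4, push YZ → (s4, bbbbbbb, YZ)
  read b, top Y: go to s4, push ε → (s4, bbbbbb, Z)
  ε-move, top Z: go to s4, push YZ → (s4, bbbbbb, YZ)
  read b, top Y: go to s4, push ε → (s4, bbbbb, Z)
  ε-move, top Z: go to s4, push YZ → (s4, bbbbb, YZ)
  read b, top Y: go to s4, push ε → (s4, bbbb, Z)
  ε-move, top Z: go to s4, push YZ → (s4, bbbb, YZ)
  read b, top Y: go to s4, push ε → (s4, bbb, Z)
  ε-move, top Z: go to s4, push YZ → (s4, bbb, YZ)
  read b, top Y: go to s4, push ε → (s4, bb, Z)
  ε-move, top Z: go to s4, push YZ → (s4, bb, YZ)
  read b, top Y: go to s4, push ε → (s4, b, Z)
  ε-move, top Z: go to s4, push YZ → (s4, b, YZ)
  read b, top Y: go to s4, push ε → (s4, ε, Z)
  ε-move, top Z: go to s4, push YZ → (s4, ε, YZ)
All input consumed in state s4 with stack YZ.

YZ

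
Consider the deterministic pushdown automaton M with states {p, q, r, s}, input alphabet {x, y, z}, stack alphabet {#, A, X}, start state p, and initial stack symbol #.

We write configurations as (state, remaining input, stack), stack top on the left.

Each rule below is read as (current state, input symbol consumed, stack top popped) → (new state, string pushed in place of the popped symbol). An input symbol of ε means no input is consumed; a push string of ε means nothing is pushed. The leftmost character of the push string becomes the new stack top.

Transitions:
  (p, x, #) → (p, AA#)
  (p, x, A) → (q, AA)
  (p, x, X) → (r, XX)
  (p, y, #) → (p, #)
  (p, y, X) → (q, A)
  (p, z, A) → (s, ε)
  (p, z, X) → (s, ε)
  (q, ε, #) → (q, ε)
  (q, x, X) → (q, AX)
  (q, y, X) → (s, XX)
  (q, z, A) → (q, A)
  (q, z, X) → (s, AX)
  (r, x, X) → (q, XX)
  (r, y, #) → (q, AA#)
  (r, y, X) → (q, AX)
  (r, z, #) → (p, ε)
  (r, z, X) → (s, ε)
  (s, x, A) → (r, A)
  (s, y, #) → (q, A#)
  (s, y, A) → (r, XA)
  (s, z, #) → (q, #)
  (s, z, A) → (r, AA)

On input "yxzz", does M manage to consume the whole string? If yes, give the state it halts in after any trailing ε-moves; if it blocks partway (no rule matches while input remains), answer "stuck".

(p, yxzz, #) ⊢ (p, xzz, #) ⊢ (p, zz, AA#) ⊢ (s, z, A#) ⊢ (r, ε, AA#)
All input consumed; M is in state r.

r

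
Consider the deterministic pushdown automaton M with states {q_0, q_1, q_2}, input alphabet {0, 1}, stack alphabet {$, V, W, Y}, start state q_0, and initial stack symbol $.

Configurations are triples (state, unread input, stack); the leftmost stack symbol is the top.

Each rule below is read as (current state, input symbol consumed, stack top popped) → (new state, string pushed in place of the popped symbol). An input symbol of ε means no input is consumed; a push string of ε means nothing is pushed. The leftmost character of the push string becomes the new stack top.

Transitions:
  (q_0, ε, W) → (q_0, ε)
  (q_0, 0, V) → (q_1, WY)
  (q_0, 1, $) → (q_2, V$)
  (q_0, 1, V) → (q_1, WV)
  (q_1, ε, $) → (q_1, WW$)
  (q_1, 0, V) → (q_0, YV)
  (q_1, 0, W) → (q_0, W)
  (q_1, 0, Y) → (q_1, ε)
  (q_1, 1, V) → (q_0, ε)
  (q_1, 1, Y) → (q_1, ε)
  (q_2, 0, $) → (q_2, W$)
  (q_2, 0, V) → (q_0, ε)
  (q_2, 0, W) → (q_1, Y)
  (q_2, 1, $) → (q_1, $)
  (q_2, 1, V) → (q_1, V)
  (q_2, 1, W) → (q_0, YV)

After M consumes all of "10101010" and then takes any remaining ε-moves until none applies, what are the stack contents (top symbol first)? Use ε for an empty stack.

$

(q_0, 10101010, $)
  read 1, top $: go to q_2, push V$ → (q_2, 0101010, V$)
  read 0, top V: go to q_0, push ε → (q_0, 101010, $)
  read 1, top $: go to q_2, push V$ → (q_2, 01010, V$)
  read 0, top V: go to q_0, push ε → (q_0, 1010, $)
  read 1, top $: go to q_2, push V$ → (q_2, 010, V$)
  read 0, top V: go to q_0, push ε → (q_0, 10, $)
  read 1, top $: go to q_2, push V$ → (q_2, 0, V$)
  read 0, top V: go to q_0, push ε → (q_0, ε, $)
All input consumed in state q_0 with stack $.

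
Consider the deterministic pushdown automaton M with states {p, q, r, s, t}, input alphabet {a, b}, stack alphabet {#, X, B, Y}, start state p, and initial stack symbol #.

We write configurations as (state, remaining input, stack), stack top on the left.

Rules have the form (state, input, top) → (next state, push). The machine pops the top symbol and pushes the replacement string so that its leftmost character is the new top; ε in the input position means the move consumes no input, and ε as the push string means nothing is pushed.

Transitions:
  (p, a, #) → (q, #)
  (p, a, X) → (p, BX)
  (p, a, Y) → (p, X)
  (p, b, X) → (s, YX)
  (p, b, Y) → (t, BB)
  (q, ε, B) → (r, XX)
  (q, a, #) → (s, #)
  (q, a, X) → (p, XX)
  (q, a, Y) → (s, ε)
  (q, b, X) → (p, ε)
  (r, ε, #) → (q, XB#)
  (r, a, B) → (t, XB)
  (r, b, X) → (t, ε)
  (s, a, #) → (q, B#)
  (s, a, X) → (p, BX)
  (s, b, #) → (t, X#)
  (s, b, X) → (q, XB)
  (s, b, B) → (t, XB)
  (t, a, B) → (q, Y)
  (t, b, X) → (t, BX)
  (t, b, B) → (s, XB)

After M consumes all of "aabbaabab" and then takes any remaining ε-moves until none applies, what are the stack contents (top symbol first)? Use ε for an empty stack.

(p, aabbaabab, #) ⊢ (q, abbaabab, #) ⊢ (s, bbaabab, #) ⊢ (t, baabab, X#) ⊢ (t, aabab, BX#) ⊢ (q, abab, YX#) ⊢ (s, bab, X#) ⊢ (q, ab, XB#) ⊢ (p, b, XXB#) ⊢ (s, ε, YXXB#)
All input consumed in state s with stack YXXB#.

YXXB#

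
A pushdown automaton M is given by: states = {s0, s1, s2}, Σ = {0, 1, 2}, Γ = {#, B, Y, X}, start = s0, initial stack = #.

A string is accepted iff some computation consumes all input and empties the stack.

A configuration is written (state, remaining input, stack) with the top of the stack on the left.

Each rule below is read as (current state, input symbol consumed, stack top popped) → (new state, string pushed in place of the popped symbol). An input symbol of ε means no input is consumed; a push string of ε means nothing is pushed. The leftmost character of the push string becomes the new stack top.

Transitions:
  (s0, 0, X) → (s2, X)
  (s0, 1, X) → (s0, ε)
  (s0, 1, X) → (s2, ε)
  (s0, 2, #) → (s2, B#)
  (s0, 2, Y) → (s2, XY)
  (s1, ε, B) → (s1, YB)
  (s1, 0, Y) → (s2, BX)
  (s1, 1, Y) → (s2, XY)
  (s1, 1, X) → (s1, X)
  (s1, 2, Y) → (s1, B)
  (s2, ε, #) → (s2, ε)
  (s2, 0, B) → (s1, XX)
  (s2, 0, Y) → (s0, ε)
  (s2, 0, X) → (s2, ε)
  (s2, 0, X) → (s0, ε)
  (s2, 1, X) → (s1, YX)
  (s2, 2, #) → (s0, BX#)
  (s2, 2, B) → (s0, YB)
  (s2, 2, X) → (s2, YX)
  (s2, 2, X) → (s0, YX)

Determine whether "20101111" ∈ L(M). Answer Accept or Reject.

No computation consumes all input and empties the stack.

Reject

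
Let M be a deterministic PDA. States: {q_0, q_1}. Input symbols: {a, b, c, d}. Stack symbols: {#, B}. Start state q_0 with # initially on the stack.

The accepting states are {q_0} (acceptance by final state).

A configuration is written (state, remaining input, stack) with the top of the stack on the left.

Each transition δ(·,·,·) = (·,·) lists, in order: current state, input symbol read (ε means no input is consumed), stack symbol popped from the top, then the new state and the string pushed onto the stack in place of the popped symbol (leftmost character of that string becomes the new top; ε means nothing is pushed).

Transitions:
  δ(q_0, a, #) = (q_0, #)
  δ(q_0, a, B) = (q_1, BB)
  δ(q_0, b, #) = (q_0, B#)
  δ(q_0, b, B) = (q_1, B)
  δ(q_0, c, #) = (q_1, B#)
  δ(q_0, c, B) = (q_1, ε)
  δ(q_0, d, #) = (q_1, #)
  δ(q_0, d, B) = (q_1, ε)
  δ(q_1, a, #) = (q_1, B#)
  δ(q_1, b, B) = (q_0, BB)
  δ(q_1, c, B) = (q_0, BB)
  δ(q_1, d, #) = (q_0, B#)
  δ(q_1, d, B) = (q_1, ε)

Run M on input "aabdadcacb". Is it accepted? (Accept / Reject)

(q_0, aabdadcacb, #)
  read a, top #: go to q_0, push # → (q_0, abdadcacb, #)
  read a, top #: go to q_0, push # → (q_0, bdadcacb, #)
  read b, top #: go to q_0, push B# → (q_0, dadcacb, B#)
  read d, top B: go to q_1, push ε → (q_1, adcacb, #)
  read a, top #: go to q_1, push B# → (q_1, dcacb, B#)
  read d, top B: go to q_1, push ε → (q_1, cacb, #)
No transition applies at (q_1, cacb, #); input not fully consumed.

Reject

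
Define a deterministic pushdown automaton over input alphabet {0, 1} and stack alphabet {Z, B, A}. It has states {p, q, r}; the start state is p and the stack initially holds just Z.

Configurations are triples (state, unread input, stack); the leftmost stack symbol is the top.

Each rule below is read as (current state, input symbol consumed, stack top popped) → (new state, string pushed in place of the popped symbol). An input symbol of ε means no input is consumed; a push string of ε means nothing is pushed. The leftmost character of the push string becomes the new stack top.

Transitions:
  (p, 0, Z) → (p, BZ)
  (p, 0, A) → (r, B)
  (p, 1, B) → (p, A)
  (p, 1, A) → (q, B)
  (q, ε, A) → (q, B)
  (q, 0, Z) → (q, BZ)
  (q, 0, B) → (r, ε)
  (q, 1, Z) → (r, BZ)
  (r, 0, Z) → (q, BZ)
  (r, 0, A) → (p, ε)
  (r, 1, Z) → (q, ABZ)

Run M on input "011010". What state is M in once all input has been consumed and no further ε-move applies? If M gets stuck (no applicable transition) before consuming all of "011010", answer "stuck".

(p, 011010, Z) ⊢ (p, 11010, BZ) ⊢ (p, 1010, AZ) ⊢ (q, 010, BZ) ⊢ (r, 10, Z) ⊢ (q, 0, ABZ) ⊢ (q, 0, BBZ) ⊢ (r, ε, BZ)
All input consumed; M is in state r.

r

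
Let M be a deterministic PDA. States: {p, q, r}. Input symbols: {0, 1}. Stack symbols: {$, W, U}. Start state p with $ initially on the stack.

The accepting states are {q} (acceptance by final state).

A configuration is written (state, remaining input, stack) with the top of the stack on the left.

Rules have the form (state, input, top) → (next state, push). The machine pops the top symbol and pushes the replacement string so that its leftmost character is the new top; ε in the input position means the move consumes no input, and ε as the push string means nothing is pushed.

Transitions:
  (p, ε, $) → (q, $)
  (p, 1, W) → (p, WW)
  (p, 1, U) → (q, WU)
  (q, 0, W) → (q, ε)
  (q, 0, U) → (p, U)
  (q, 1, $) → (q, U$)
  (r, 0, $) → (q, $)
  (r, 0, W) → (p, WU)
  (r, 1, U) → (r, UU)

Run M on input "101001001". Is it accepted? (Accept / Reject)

(p, 101001001, $) ⊢ (q, 101001001, $) ⊢ (q, 01001001, U$) ⊢ (p, 1001001, U$) ⊢ (q, 001001, WU$) ⊢ (q, 01001, U$) ⊢ (p, 1001, U$) ⊢ (q, 001, WU$) ⊢ (q, 01, U$) ⊢ (p, 1, U$) ⊢ (q, ε, WU$)
All input consumed; state q ∈ F.

Accept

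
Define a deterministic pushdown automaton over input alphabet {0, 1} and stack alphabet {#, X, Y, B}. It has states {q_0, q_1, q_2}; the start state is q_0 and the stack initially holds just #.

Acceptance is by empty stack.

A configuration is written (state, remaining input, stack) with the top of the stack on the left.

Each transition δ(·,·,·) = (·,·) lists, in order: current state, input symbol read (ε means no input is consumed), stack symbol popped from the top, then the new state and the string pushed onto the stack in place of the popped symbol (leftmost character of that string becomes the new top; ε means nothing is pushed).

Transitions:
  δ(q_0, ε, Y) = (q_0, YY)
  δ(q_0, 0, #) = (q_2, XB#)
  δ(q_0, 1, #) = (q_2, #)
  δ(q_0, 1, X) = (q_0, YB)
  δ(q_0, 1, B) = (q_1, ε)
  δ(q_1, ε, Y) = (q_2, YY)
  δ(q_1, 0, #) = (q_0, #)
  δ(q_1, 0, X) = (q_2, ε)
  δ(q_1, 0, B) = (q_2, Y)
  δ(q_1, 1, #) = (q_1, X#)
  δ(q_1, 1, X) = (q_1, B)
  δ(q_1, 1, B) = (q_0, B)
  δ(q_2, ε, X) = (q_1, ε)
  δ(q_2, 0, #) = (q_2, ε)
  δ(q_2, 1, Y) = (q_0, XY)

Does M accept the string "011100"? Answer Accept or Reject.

Accept

(q_0, 011100, #)
  read 0, top #: go to q_2, push XB# → (q_2, 11100, XB#)
  ε-move, top X: go to q_1, push ε → (q_1, 11100, B#)
  read 1, top B: go to q_0, push B → (q_0, 1100, B#)
  read 1, top B: go to q_1, push ε → (q_1, 100, #)
  read 1, top #: go to q_1, push X# → (q_1, 00, X#)
  read 0, top X: go to q_2, push ε → (q_2, 0, #)
  read 0, top #: go to q_2, push ε → (q_2, ε, ε)
All input consumed and the stack is empty.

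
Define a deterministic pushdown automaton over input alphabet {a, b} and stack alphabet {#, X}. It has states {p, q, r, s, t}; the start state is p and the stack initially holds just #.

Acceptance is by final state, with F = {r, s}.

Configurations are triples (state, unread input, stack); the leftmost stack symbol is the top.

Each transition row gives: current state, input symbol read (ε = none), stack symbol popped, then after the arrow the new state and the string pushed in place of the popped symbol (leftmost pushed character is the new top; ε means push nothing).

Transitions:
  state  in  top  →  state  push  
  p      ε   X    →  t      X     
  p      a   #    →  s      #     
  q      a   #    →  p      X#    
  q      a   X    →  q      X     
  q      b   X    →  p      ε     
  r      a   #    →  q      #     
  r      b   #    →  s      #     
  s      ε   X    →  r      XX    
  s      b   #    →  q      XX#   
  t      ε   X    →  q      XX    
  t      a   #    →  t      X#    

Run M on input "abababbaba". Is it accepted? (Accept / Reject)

Reject

(p, abababbaba, #) ⊢ (s, bababbaba, #) ⊢ (q, ababbaba, XX#) ⊢ (q, babbaba, XX#) ⊢ (p, abbaba, X#) ⊢ (t, abbaba, X#) ⊢ (q, abbaba, XX#) ⊢ (q, bbaba, XX#) ⊢ (p, baba, X#) ⊢ (t, baba, X#) ⊢ (q, baba, XX#) ⊢ (p, aba, X#) ⊢ (t, aba, X#) ⊢ (q, aba, XX#) ⊢ (q, ba, XX#) ⊢ (p, a, X#) ⊢ (t, a, X#) ⊢ (q, a, XX#) ⊢ (q, ε, XX#)
All input consumed; state q ∉ F and no further ε-move applies.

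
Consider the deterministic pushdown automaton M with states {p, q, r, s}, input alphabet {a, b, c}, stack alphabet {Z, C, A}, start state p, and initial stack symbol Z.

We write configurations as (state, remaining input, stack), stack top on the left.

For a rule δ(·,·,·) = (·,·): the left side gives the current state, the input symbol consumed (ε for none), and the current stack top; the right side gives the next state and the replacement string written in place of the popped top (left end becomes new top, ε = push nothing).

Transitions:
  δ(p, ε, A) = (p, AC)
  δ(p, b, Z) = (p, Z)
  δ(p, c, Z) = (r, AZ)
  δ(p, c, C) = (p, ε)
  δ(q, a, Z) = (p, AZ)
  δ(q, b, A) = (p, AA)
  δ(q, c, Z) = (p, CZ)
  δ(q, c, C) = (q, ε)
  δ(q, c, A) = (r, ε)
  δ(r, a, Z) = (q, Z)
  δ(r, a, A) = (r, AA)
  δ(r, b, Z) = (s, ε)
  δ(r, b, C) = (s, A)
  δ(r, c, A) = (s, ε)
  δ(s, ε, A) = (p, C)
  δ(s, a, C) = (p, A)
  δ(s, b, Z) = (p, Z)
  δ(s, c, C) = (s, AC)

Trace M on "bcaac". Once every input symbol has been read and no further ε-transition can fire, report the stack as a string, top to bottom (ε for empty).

(p, bcaac, Z)
  read b, top Z: go to p, push Z → (p, caac, Z)
  read c, top Z: go to r, push AZ → (r, aac, AZ)
  read a, top A: go to r, push AA → (r, ac, AAZ)
  read a, top A: go to r, push AA → (r, c, AAAZ)
  read c, top A: go to s, push ε → (s, ε, AAZ)
  ε-move, top A: go to p, push C → (p, ε, CAZ)
All input consumed in state p with stack CAZ.

CAZ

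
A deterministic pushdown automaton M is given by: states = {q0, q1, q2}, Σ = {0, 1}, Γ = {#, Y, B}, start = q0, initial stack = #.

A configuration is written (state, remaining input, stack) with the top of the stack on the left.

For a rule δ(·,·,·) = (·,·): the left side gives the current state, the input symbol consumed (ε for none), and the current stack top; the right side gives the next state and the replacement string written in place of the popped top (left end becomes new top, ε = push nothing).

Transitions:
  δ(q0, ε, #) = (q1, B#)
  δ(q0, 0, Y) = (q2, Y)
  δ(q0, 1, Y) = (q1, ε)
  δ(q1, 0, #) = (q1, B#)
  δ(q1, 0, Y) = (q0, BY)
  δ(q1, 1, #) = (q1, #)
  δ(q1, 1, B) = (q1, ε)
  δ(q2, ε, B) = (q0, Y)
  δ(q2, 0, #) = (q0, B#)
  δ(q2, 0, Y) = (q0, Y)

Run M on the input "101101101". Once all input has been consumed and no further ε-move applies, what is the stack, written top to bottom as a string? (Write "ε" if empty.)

(q0, 101101101, #) ⊢ (q1, 101101101, B#) ⊢ (q1, 01101101, #) ⊢ (q1, 1101101, B#) ⊢ (q1, 101101, #) ⊢ (q1, 01101, #) ⊢ (q1, 1101, B#) ⊢ (q1, 101, #) ⊢ (q1, 01, #) ⊢ (q1, 1, B#) ⊢ (q1, ε, #)
All input consumed in state q1 with stack #.

#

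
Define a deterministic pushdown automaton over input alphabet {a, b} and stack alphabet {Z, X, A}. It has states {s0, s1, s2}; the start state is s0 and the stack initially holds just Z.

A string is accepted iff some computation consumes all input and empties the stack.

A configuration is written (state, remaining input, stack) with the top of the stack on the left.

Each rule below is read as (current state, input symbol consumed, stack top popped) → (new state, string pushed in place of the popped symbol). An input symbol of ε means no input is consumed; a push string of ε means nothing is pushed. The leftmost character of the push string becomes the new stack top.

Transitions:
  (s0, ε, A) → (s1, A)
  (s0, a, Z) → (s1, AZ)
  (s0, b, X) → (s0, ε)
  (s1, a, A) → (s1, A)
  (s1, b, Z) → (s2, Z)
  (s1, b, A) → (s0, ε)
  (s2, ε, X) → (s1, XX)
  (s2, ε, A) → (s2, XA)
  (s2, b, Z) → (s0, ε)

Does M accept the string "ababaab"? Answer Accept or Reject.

(s0, ababaab, Z)
  read a, top Z: go to s1, push AZ → (s1, babaab, AZ)
  read b, top A: go to s0, push ε → (s0, abaab, Z)
  read a, top Z: go to s1, push AZ → (s1, baab, AZ)
  read b, top A: go to s0, push ε → (s0, aab, Z)
  read a, top Z: go to s1, push AZ → (s1, ab, AZ)
  read a, top A: go to s1, push A → (s1, b, AZ)
  read b, top A: go to s0, push ε → (s0, ε, Z)
All input consumed; stack is Z, not empty, and no further ε-move applies.

Reject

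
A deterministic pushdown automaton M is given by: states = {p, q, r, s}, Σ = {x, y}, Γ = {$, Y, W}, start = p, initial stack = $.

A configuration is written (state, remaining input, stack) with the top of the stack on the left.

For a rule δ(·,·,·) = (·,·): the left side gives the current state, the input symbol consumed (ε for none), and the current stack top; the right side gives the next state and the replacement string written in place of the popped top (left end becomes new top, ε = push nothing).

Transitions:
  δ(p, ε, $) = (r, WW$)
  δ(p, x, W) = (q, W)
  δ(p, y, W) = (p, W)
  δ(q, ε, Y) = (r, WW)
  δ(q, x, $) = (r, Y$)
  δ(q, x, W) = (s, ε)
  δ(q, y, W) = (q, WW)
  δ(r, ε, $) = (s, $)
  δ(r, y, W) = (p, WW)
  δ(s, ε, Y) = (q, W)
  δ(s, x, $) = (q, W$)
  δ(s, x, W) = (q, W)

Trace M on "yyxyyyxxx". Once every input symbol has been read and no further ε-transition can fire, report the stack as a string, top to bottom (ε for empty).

WWWW$

(p, yyxyyyxxx, $)
  ε-move, top $: go to r, push WW$ → (r, yyxyyyxxx, WW$)
  read y, top W: go to p, push WW → (p, yxyyyxxx, WWW$)
  read y, top W: go to p, push W → (p, xyyyxxx, WWW$)
  read x, top W: go to q, push W → (q, yyyxxx, WWW$)
  read y, top W: go to q, push WW → (q, yyxxx, WWWW$)
  read y, top W: go to q, push WW → (q, yxxx, WWWWW$)
  read y, top W: go to q, push WW → (q, xxx, WWWWWW$)
  read x, top W: go to s, push ε → (s, xx, WWWWW$)
  read x, top W: go to q, push W → (q, x, WWWWW$)
  read x, top W: go to s, push ε → (s, ε, WWWW$)
All input consumed in state s with stack WWWW$.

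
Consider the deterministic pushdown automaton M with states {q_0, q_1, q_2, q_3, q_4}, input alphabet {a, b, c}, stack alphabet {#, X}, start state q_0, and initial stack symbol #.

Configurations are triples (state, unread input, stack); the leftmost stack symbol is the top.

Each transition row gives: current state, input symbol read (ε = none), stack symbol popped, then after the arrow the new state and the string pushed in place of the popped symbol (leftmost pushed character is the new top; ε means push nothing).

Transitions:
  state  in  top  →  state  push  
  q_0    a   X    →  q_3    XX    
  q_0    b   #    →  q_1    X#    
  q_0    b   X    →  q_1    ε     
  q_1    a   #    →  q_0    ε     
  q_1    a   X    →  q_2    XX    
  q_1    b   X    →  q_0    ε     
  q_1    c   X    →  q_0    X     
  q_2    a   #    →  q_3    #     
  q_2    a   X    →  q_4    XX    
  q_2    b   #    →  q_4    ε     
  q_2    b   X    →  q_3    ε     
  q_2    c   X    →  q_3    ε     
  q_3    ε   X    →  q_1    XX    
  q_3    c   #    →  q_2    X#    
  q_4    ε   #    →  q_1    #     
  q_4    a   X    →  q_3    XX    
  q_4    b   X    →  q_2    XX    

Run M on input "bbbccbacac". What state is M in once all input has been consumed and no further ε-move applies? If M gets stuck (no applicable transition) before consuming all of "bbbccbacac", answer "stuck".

stuck

(q_0, bbbccbacac, #) ⊢ (q_1, bbccbacac, X#) ⊢ (q_0, bccbacac, #) ⊢ (q_1, ccbacac, X#) ⊢ (q_0, cbacac, X#)
No transition for (q_0, c, top X); M blocks with input cbacac remaining.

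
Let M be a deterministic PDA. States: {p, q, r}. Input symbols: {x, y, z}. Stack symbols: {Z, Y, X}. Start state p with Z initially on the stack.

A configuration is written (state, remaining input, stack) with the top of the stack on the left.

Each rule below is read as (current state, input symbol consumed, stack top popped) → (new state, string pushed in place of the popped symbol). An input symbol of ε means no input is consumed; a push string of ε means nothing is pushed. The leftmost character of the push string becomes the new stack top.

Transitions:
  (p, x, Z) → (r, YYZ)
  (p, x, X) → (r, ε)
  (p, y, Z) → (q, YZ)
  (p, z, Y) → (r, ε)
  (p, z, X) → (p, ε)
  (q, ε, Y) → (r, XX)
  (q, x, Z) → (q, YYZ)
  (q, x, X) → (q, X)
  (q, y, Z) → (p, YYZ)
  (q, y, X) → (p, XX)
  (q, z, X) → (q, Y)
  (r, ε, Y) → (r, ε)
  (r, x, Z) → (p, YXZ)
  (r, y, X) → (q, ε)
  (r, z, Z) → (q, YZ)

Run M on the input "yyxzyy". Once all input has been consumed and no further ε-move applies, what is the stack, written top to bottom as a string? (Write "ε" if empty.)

XXZ

(p, yyxzyy, Z)
  read y, top Z: go to q, push YZ → (q, yxzyy, YZ)
  ε-move, top Y: go to r, push XX → (r, yxzyy, XXZ)
  read y, top X: go to q, push ε → (q, xzyy, XZ)
  read x, top X: go to q, push X → (q, zyy, XZ)
  read z, top X: go to q, push Y → (q, yy, YZ)
  ε-move, top Y: go to r, push XX → (r, yy, XXZ)
  read y, top X: go to q, push ε → (q, y, XZ)
  read y, top X: go to p, push XX → (p, ε, XXZ)
All input consumed in state p with stack XXZ.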